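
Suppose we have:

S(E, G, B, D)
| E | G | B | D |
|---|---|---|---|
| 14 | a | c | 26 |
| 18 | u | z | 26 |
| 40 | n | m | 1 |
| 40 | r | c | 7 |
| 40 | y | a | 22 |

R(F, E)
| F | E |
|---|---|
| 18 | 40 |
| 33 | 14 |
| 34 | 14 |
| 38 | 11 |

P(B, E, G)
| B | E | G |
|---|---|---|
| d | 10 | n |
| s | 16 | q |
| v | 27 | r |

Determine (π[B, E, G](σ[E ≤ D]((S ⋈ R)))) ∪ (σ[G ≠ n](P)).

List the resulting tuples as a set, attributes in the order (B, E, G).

Natural join on E: {(14, a, c, 26, 33), (14, a, c, 26, 34), (40, n, m, 1, 18), (40, r, c, 7, 18), (40, y, a, 22, 18)}
Apply σ_{E ≤ D}; surviving tuples: {(14, a, c, 26, 33), (14, a, c, 26, 34)}
π_{B, E, G} gives {(c, 14, a)} (1 duplicate(s) eliminated).
Apply σ_{G ≠ n}; surviving tuples: {(s, 16, q), (v, 27, r)}
Union: {(c, 14, a)} with {(s, 16, q), (v, 27, r)} → {(c, 14, a), (s, 16, q), (v, 27, r)}

{(c, 14, a), (s, 16, q), (v, 27, r)}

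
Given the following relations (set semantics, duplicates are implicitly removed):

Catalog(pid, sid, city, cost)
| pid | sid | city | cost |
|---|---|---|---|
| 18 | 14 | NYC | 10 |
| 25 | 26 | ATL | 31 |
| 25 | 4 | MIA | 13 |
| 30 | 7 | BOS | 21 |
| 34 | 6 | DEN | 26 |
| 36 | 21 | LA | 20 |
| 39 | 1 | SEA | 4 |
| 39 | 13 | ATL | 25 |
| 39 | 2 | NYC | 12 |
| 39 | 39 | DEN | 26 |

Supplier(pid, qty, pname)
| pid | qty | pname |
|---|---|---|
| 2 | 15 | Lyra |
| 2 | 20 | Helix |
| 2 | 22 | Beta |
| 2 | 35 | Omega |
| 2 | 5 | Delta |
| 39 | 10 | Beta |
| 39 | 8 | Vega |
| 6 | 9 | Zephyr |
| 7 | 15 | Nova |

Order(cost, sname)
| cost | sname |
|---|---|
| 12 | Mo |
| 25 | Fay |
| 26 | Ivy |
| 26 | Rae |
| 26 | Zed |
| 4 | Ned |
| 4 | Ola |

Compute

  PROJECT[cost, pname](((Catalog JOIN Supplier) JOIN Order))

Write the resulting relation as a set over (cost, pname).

Natural join on pid: {(39, 1, SEA, 4, 10, Beta), (39, 1, SEA, 4, 8, Vega), (39, 13, ATL, 25, 10, Beta), (39, 13, ATL, 25, 8, Vega), (39, 2, NYC, 12, 10, Beta), (39, 2, NYC, 12, 8, Vega), (39, 39, DEN, 26, 10, Beta), (39, 39, DEN, 26, 8, Vega)}
Natural join on cost: {(39, 1, SEA, 4, 10, Beta, Ned), (39, 1, SEA, 4, 10, Beta, Ola), (39, 1, SEA, 4, 8, Vega, Ned), (39, 1, SEA, 4, 8, Vega, Ola), (39, 13, ATL, 25, 10, Beta, Fay), (39, 13, ATL, 25, 8, Vega, Fay), (39, 2, NYC, 12, 10, Beta, Mo), (39, 2, NYC, 12, 8, Vega, Mo), (39, 39, DEN, 26, 10, Beta, Ivy), (39, 39, DEN, 26, 10, Beta, Rae), (39, 39, DEN, 26, 10, Beta, Zed), (39, 39, DEN, 26, 8, Vega, Ivy), (39, 39, DEN, 26, 8, Vega, Rae), (39, 39, DEN, 26, 8, Vega, Zed)}
Projecting to cost, pname (6 duplicate(s) eliminated): {(12, Beta), (12, Vega), (25, Beta), (25, Vega), (26, Beta), (26, Vega), (4, Beta), (4, Vega)}

{(12, Beta), (12, Vega), (25, Beta), (25, Vega), (26, Beta), (26, Vega), (4, Beta), (4, Vega)}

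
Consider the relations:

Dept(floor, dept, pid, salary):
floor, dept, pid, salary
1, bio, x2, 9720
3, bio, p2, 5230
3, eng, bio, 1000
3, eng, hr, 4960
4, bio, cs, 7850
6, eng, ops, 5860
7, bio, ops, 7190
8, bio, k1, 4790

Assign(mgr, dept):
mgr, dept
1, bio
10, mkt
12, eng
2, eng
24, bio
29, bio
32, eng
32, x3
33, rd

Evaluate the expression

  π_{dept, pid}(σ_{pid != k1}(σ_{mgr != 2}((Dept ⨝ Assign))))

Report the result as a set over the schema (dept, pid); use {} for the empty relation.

Natural join on dept: {(1, bio, x2, 9720, 1), (1, bio, x2, 9720, 24), (1, bio, x2, 9720, 29), (3, bio, p2, 5230, 1), (3, bio, p2, 5230, 24), (3, bio, p2, 5230, 29), (3, eng, bio, 1000, 12), (3, eng, bio, 1000, 2), (3, eng, bio, 1000, 32), (3, eng, hr, 4960, 12), (3, eng, hr, 4960, 2), (3, eng, hr, 4960, 32), (4, bio, cs, 7850, 1), (4, bio, cs, 7850, 24), (4, bio, cs, 7850, 29), (6, eng, ops, 5860, 12), (6, eng, ops, 5860, 2), (6, eng, ops, 5860, 32), (7, bio, ops, 7190, 1), (7, bio, ops, 7190, 24), (7, bio, ops, 7190, 29), (8, bio, k1, 4790, 1), (8, bio, k1, 4790, 24), (8, bio, k1, 4790, 29)}
Selection mgr != 2: {(1, bio, x2, 9720, 1), (1, bio, x2, 9720, 24), (1, bio, x2, 9720, 29), (3, bio, p2, 5230, 1), (3, bio, p2, 5230, 24), (3, bio, p2, 5230, 29), (3, eng, bio, 1000, 12), (3, eng, bio, 1000, 32), (3, eng, hr, 4960, 12), (3, eng, hr, 4960, 32), (4, bio, cs, 7850, 1), (4, bio, cs, 7850, 24), (4, bio, cs, 7850, 29), (6, eng, ops, 5860, 12), (6, eng, ops, 5860, 32), (7, bio, ops, 7190, 1), (7, bio, ops, 7190, 24), (7, bio, ops, 7190, 29), (8, bio, k1, 4790, 1), (8, bio, k1, 4790, 24), (8, bio, k1, 4790, 29)}
Selection pid != k1: {(1, bio, x2, 9720, 1), (1, bio, x2, 9720, 24), (1, bio, x2, 9720, 29), (3, bio, p2, 5230, 1), (3, bio, p2, 5230, 24), (3, bio, p2, 5230, 29), (3, eng, bio, 1000, 12), (3, eng, bio, 1000, 32), (3, eng, hr, 4960, 12), (3, eng, hr, 4960, 32), (4, bio, cs, 7850, 1), (4, bio, cs, 7850, 24), (4, bio, cs, 7850, 29), (6, eng, ops, 5860, 12), (6, eng, ops, 5860, 32), (7, bio, ops, 7190, 1), (7, bio, ops, 7190, 24), (7, bio, ops, 7190, 29)}
π_{dept, pid} gives {(bio, cs), (bio, ops), (bio, p2), (bio, x2), (eng, bio), (eng, hr), (eng, ops)} (11 duplicate(s) eliminated).

{(bio, cs), (bio, ops), (bio, p2), (bio, x2), (eng, bio), (eng, hr), (eng, ops)}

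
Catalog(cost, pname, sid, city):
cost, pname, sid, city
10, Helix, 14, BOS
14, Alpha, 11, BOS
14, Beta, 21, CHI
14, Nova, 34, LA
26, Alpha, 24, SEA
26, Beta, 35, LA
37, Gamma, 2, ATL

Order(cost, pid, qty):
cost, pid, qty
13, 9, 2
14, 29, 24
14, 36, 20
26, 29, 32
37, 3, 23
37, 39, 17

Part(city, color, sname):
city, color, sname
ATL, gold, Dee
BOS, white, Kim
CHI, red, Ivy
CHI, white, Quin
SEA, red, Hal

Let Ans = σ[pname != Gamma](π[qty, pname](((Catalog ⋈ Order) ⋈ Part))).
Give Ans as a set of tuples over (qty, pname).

Natural join on cost: {(14, Alpha, 11, BOS, 29, 24), (14, Alpha, 11, BOS, 36, 20), (14, Beta, 21, CHI, 29, 24), (14, Beta, 21, CHI, 36, 20), (14, Nova, 34, LA, 29, 24), (14, Nova, 34, LA, 36, 20), (26, Alpha, 24, SEA, 29, 32), (26, Beta, 35, LA, 29, 32), (37, Gamma, 2, ATL, 3, 23), (37, Gamma, 2, ATL, 39, 17)}
Natural join on city: {(14, Alpha, 11, BOS, 29, 24, white, Kim), (14, Alpha, 11, BOS, 36, 20, white, Kim), (14, Beta, 21, CHI, 29, 24, red, Ivy), (14, Beta, 21, CHI, 29, 24, white, Quin), (14, Beta, 21, CHI, 36, 20, red, Ivy), (14, Beta, 21, CHI, 36, 20, white, Quin), (26, Alpha, 24, SEA, 29, 32, red, Hal), (37, Gamma, 2, ATL, 3, 23, gold, Dee), (37, Gamma, 2, ATL, 39, 17, gold, Dee)}
Keep only column(s) qty, pname (2 duplicate(s) eliminated): {(17, Gamma), (20, Alpha), (20, Beta), (23, Gamma), (24, Alpha), (24, Beta), (32, Alpha)}
Apply σ_{pname != Gamma}; surviving tuples: {(20, Alpha), (20, Beta), (24, Alpha), (24, Beta), (32, Alpha)}

{(20, Alpha), (20, Beta), (24, Alpha), (24, Beta), (32, Alpha)}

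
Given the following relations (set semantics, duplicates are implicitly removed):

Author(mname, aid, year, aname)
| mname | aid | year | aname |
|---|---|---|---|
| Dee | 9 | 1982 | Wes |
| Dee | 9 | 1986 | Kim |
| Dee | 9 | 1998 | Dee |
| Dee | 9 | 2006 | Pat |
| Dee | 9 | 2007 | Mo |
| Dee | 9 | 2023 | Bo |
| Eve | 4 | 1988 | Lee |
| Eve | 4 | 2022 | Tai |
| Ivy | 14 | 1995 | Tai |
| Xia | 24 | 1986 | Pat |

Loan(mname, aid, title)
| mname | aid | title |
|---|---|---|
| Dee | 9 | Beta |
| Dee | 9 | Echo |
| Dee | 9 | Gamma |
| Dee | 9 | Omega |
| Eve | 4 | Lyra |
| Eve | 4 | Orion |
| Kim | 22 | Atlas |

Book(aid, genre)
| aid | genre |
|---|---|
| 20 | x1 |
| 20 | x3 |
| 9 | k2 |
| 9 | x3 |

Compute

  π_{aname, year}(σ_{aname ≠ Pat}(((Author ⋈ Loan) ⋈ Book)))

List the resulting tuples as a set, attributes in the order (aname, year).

Natural join on mname, aid: {(Dee, 9, 1982, Wes, Beta), (Dee, 9, 1982, Wes, Echo), (Dee, 9, 1982, Wes, Gamma), (Dee, 9, 1982, Wes, Omega), (Dee, 9, 1986, Kim, Beta), (Dee, 9, 1986, Kim, Echo), (Dee, 9, 1986, Kim, Gamma), (Dee, 9, 1986, Kim, Omega), (Dee, 9, 1998, Dee, Beta), (Dee, 9, 1998, Dee, Echo), (Dee, 9, 1998, Dee, Gamma), (Dee, 9, 1998, Dee, Omega), (Dee, 9, 2006, Pat, Beta), (Dee, 9, 2006, Pat, Echo), (Dee, 9, 2006, Pat, Gamma), (Dee, 9, 2006, Pat, Omega), (Dee, 9, 2007, Mo, Beta), (Dee, 9, 2007, Mo, Echo), (Dee, 9, 2007, Mo, Gamma), (Dee, 9, 2007, Mo, Omega), (Dee, 9, 2023, Bo, Beta), (Dee, 9, 2023, Bo, Echo), (Dee, 9, 2023, Bo, Gamma), (Dee, 9, 2023, Bo, Omega), (Eve, 4, 1988, Lee, Lyra), (Eve, 4, 1988, Lee, Orion), (Eve, 4, 2022, Tai, Lyra), (Eve, 4, 2022, Tai, Orion)}
Natural join on aid: {(Dee, 9, 1982, Wes, Beta, k2), (Dee, 9, 1982, Wes, Beta, x3), (Dee, 9, 1982, Wes, Echo, k2), (Dee, 9, 1982, Wes, Echo, x3), (Dee, 9, 1982, Wes, Gamma, k2), (Dee, 9, 1982, Wes, Gamma, x3), (Dee, 9, 1982, Wes, Omega, k2), (Dee, 9, 1982, Wes, Omega, x3), (Dee, 9, 1986, Kim, Beta, k2), (Dee, 9, 1986, Kim, Beta, x3), (Dee, 9, 1986, Kim, Echo, k2), (Dee, 9, 1986, Kim, Echo, x3), (Dee, 9, 1986, Kim, Gamma, k2), (Dee, 9, 1986, Kim, Gamma, x3), (Dee, 9, 1986, Kim, Omega, k2), (Dee, 9, 1986, Kim, Omega, x3), (Dee, 9, 1998, Dee, Beta, k2), (Dee, 9, 1998, Dee, Beta, x3), (Dee, 9, 1998, Dee, Echo, k2), (Dee, 9, 1998, Dee, Echo, x3), (Dee, 9, 1998, Dee, Gamma, k2), (Dee, 9, 1998, Dee, Gamma, x3), (Dee, 9, 1998, Dee, Omega, k2), (Dee, 9, 1998, Dee, Omega, x3), (Dee, 9, 2006, Pat, Beta, k2), (Dee, 9, 2006, Pat, Beta, x3), (Dee, 9, 2006, Pat, Echo, k2), (Dee, 9, 2006, Pat, Echo, x3), (Dee, 9, 2006, Pat, Gamma, k2), (Dee, 9, 2006, Pat, Gamma, x3), (Dee, 9, 2006, Pat, Omega, k2), (Dee, 9, 2006, Pat, Omega, x3), (Dee, 9, 2007, Mo, Beta, k2), (Dee, 9, 2007, Mo, Beta, x3), (Dee, 9, 2007, Mo, Echo, k2), (Dee, 9, 2007, Mo, Echo, x3), (Dee, 9, 2007, Mo, Gamma, k2), (Dee, 9, 2007, Mo, Gamma, x3), (Dee, 9, 2007, Mo, Omega, k2), (Dee, 9, 2007, Mo, Omega, x3), (Dee, 9, 2023, Bo, Beta, k2), (Dee, 9, 2023, Bo, Beta, x3), (Dee, 9, 2023, Bo, Echo, k2), (Dee, 9, 2023, Bo, Echo, x3), (Dee, 9, 2023, Bo, Gamma, k2), (Dee, 9, 2023, Bo, Gamma, x3), (Dee, 9, 2023, Bo, Omega, k2), (Dee, 9, 2023, Bo, Omega, x3)}
Apply σ_{aname ≠ Pat}; surviving tuples: {(Dee, 9, 1982, Wes, Beta, k2), (Dee, 9, 1982, Wes, Beta, x3), (Dee, 9, 1982, Wes, Echo, k2), (Dee, 9, 1982, Wes, Echo, x3), (Dee, 9, 1982, Wes, Gamma, k2), (Dee, 9, 1982, Wes, Gamma, x3), (Dee, 9, 1982, Wes, Omega, k2), (Dee, 9, 1982, Wes, Omega, x3), (Dee, 9, 1986, Kim, Beta, k2), (Dee, 9, 1986, Kim, Beta, x3), (Dee, 9, 1986, Kim, Echo, k2), (Dee, 9, 1986, Kim, Echo, x3), (Dee, 9, 1986, Kim, Gamma, k2), (Dee, 9, 1986, Kim, Gamma, x3), (Dee, 9, 1986, Kim, Omega, k2), (Dee, 9, 1986, Kim, Omega, x3), (Dee, 9, 1998, Dee, Beta, k2), (Dee, 9, 1998, Dee, Beta, x3), (Dee, 9, 1998, Dee, Echo, k2), (Dee, 9, 1998, Dee, Echo, x3), (Dee, 9, 1998, Dee, Gamma, k2), (Dee, 9, 1998, Dee, Gamma, x3), (Dee, 9, 1998, Dee, Omega, k2), (Dee, 9, 1998, Dee, Omega, x3), (Dee, 9, 2007, Mo, Beta, k2), (Dee, 9, 2007, Mo, Beta, x3), (Dee, 9, 2007, Mo, Echo, k2), (Dee, 9, 2007, Mo, Echo, x3), (Dee, 9, 2007, Mo, Gamma, k2), (Dee, 9, 2007, Mo, Gamma, x3), (Dee, 9, 2007, Mo, Omega, k2), (Dee, 9, 2007, Mo, Omega, x3), (Dee, 9, 2023, Bo, Beta, k2), (Dee, 9, 2023, Bo, Beta, x3), (Dee, 9, 2023, Bo, Echo, k2), (Dee, 9, 2023, Bo, Echo, x3), (Dee, 9, 2023, Bo, Gamma, k2), (Dee, 9, 2023, Bo, Gamma, x3), (Dee, 9, 2023, Bo, Omega, k2), (Dee, 9, 2023, Bo, Omega, x3)}
Projecting to aname, year (35 duplicate(s) eliminated): {(Bo, 2023), (Dee, 1998), (Kim, 1986), (Mo, 2007), (Wes, 1982)}

{(Bo, 2023), (Dee, 1998), (Kim, 1986), (Mo, 2007), (Wes, 1982)}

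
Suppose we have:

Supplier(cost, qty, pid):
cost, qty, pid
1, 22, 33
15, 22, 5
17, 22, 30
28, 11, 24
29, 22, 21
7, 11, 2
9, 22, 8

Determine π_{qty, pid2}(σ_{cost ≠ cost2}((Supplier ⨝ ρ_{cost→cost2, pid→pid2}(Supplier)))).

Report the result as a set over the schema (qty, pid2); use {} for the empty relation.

{(11, 2), (11, 24), (22, 21), (22, 30), (22, 33), (22, 5), (22, 8)}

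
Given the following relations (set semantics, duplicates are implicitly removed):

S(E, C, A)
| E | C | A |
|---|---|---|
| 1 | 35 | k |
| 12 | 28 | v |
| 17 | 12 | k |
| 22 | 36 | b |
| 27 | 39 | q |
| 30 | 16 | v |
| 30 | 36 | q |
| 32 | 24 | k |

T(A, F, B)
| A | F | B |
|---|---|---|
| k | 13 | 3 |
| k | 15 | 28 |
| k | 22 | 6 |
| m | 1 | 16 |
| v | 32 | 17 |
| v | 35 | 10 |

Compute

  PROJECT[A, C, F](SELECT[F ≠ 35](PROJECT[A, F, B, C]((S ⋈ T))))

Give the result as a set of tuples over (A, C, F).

S ⋈ T (natural join on A): {(1, 35, k, 13, 3), (1, 35, k, 15, 28), (1, 35, k, 22, 6), (12, 28, v, 32, 17), (12, 28, v, 35, 10), (17, 12, k, 13, 3), (17, 12, k, 15, 28), (17, 12, k, 22, 6), (30, 16, v, 32, 17), (30, 16, v, 35, 10), (32, 24, k, 13, 3), (32, 24, k, 15, 28), (32, 24, k, 22, 6)}
Keep only column(s) A, F, B, C: {(k, 13, 3, 12), (k, 13, 3, 24), (k, 13, 3, 35), (k, 15, 28, 12), (k, 15, 28, 24), (k, 15, 28, 35), (k, 22, 6, 12), (k, 22, 6, 24), (k, 22, 6, 35), (v, 32, 17, 16), (v, 32, 17, 28), (v, 35, 10, 16), (v, 35, 10, 28)}
Filtering on F ≠ 35 leaves {(k, 13, 3, 12), (k, 13, 3, 24), (k, 13, 3, 35), (k, 15, 28, 12), (k, 15, 28, 24), (k, 15, 28, 35), (k, 22, 6, 12), (k, 22, 6, 24), (k, 22, 6, 35), (v, 32, 17, 16), (v, 32, 17, 28)}.
Keep only column(s) A, C, F: {(k, 12, 13), (k, 12, 15), (k, 12, 22), (k, 24, 13), (k, 24, 15), (k, 24, 22), (k, 35, 13), (k, 35, 15), (k, 35, 22), (v, 16, 32), (v, 28, 32)}

{(k, 12, 13), (k, 12, 15), (k, 12, 22), (k, 24, 13), (k, 24, 15), (k, 24, 22), (k, 35, 13), (k, 35, 15), (k, 35, 22), (v, 16, 32), (v, 28, 32)}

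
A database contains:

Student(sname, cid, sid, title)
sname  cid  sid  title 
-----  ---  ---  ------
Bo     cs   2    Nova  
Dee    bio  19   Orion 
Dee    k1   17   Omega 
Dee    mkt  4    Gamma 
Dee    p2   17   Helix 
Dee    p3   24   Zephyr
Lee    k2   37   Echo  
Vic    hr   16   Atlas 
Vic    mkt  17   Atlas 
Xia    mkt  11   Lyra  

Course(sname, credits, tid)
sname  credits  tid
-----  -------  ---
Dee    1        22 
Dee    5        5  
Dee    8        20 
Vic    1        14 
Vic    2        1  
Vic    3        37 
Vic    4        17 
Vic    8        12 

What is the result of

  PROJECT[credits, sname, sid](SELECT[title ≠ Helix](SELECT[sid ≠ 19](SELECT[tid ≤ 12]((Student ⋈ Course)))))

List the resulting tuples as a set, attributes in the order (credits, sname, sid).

{(2, Vic, 16), (2, Vic, 17), (5, Dee, 17), (5, Dee, 24), (5, Dee, 4), (8, Vic, 16), (8, Vic, 17)}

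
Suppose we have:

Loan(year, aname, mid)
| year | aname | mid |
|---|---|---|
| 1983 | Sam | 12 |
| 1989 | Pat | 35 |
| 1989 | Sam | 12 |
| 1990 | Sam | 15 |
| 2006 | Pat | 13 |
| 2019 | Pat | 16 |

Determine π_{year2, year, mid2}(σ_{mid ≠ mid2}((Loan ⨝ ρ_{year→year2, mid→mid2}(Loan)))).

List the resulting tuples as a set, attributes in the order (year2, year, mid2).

ρ[year→year2, mid→mid2]: schema becomes (year2, aname, mid2); tuples unchanged.
Natural join on aname: {(1983, Sam, 12, 1983, 12), (1983, Sam, 12, 1989, 12), (1983, Sam, 12, 1990, 15), (1989, Pat, 35, 1989, 35), (1989, Pat, 35, 2006, 13), (1989, Pat, 35, 2019, 16), (1989, Sam, 12, 1983, 12), (1989, Sam, 12, 1989, 12), (1989, Sam, 12, 1990, 15), (1990, Sam, 15, 1983, 12), (1990, Sam, 15, 1989, 12), (1990, Sam, 15, 1990, 15), (2006, Pat, 13, 1989, 35), (2006, Pat, 13, 2006, 13), (2006, Pat, 13, 2019, 16), (2019, Pat, 16, 1989, 35), (2019, Pat, 16, 2006, 13), (2019, Pat, 16, 2019, 16)}
σ[mid ≠ mid2]: keep tuples satisfying mid ≠ mid2 → {(1983, Sam, 12, 1990, 15), (1989, Pat, 35, 2006, 13), (1989, Pat, 35, 2019, 16), (1989, Sam, 12, 1990, 15), (1990, Sam, 15, 1983, 12), (1990, Sam, 15, 1989, 12), (2006, Pat, 13, 1989, 35), (2006, Pat, 13, 2019, 16), (2019, Pat, 16, 1989, 35), (2019, Pat, 16, 2006, 13)}
π_{year2, year, mid2} gives {(1983, 1990, 12), (1989, 1990, 12), (1989, 2006, 35), (1989, 2019, 35), (1990, 1983, 15), (1990, 1989, 15), (2006, 1989, 13), (2006, 2019, 13), (2019, 1989, 16), (2019, 2006, 16)}.

{(1983, 1990, 12), (1989, 1990, 12), (1989, 2006, 35), (1989, 2019, 35), (1990, 1983, 15), (1990, 1989, 15), (2006, 1989, 13), (2006, 2019, 13), (2019, 1989, 16), (2019, 2006, 16)}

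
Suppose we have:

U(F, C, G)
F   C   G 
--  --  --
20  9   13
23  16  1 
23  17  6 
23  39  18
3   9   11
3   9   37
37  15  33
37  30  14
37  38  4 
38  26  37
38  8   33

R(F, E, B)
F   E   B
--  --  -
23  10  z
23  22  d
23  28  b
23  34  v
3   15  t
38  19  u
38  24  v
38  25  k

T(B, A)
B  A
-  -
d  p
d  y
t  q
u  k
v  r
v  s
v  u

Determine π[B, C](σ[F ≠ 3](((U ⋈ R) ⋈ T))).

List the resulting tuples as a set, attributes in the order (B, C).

Natural join on F: {(23, 16, 1, 10, z), (23, 16, 1, 22, d), (23, 16, 1, 28, b), (23, 16, 1, 34, v), (23, 17, 6, 10, z), (23, 17, 6, 22, d), (23, 17, 6, 28, b), (23, 17, 6, 34, v), (23, 39, 18, 10, z), (23, 39, 18, 22, d), (23, 39, 18, 28, b), (23, 39, 18, 34, v), (3, 9, 11, 15, t), (3, 9, 37, 15, t), (38, 26, 37, 19, u), (38, 26, 37, 24, v), (38, 26, 37, 25, k), (38, 8, 33, 19, u), (38, 8, 33, 24, v), (38, 8, 33, 25, k)}
Natural join on B: {(23, 16, 1, 22, d, p), (23, 16, 1, 22, d, y), (23, 16, 1, 34, v, r), (23, 16, 1, 34, v, s), (23, 16, 1, 34, v, u), (23, 17, 6, 22, d, p), (23, 17, 6, 22, d, y), (23, 17, 6, 34, v, r), (23, 17, 6, 34, v, s), (23, 17, 6, 34, v, u), (23, 39, 18, 22, d, p), (23, 39, 18, 22, d, y), (23, 39, 18, 34, v, r), (23, 39, 18, 34, v, s), (23, 39, 18, 34, v, u), (3, 9, 11, 15, t, q), (3, 9, 37, 15, t, q), (38, 26, 37, 19, u, k), (38, 26, 37, 24, v, r), (38, 26, 37, 24, v, s), (38, 26, 37, 24, v, u), (38, 8, 33, 19, u, k), (38, 8, 33, 24, v, r), (38, 8, 33, 24, v, s), (38, 8, 33, 24, v, u)}
Filtering on F ≠ 3 leaves {(23, 16, 1, 22, d, p), (23, 16, 1, 22, d, y), (23, 16, 1, 34, v, r), (23, 16, 1, 34, v, s), (23, 16, 1, 34, v, u), (23, 17, 6, 22, d, p), (23, 17, 6, 22, d, y), (23, 17, 6, 34, v, r), (23, 17, 6, 34, v, s), (23, 17, 6, 34, v, u), (23, 39, 18, 22, d, p), (23, 39, 18, 22, d, y), (23, 39, 18, 34, v, r), (23, 39, 18, 34, v, s), (23, 39, 18, 34, v, u), (38, 26, 37, 19, u, k), (38, 26, 37, 24, v, r), (38, 26, 37, 24, v, s), (38, 26, 37, 24, v, u), (38, 8, 33, 19, u, k), (38, 8, 33, 24, v, r), (38, 8, 33, 24, v, s), (38, 8, 33, 24, v, u)}.
Keep only column(s) B, C (13 duplicate(s) eliminated): {(d, 16), (d, 17), (d, 39), (u, 26), (u, 8), (v, 16), (v, 17), (v, 26), (v, 39), (v, 8)}

{(d, 16), (d, 17), (d, 39), (u, 26), (u, 8), (v, 16), (v, 17), (v, 26), (v, 39), (v, 8)}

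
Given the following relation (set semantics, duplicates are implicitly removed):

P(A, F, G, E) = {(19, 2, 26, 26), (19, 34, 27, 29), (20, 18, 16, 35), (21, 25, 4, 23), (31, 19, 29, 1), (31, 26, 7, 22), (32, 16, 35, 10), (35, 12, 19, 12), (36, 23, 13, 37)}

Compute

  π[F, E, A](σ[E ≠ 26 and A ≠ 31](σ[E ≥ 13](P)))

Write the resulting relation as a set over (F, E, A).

{(18, 35, 20), (23, 37, 36), (25, 23, 21), (34, 29, 19)}

Selection E ≥ 13: {(19, 2, 26, 26), (19, 34, 27, 29), (20, 18, 16, 35), (21, 25, 4, 23), (31, 26, 7, 22), (36, 23, 13, 37)}
Selection E ≠ 26 and A ≠ 31: {(19, 34, 27, 29), (20, 18, 16, 35), (21, 25, 4, 23), (36, 23, 13, 37)}
π_{F, E, A} gives {(18, 35, 20), (23, 37, 36), (25, 23, 21), (34, 29, 19)}.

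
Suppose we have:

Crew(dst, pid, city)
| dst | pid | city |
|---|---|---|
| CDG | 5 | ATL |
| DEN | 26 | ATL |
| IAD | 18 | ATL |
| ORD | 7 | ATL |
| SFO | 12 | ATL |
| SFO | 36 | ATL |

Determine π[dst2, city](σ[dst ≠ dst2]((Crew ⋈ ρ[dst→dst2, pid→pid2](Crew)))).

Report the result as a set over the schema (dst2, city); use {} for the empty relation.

{(CDG, ATL), (DEN, ATL), (IAD, ATL), (ORD, ATL), (SFO, ATL)}

ρ[dst→dst2, pid→pid2]: schema becomes (dst2, pid2, city); tuples unchanged.
Natural join on city: {(CDG, 5, ATL, CDG, 5), (CDG, 5, ATL, DEN, 26), (CDG, 5, ATL, IAD, 18), (CDG, 5, ATL, ORD, 7), (CDG, 5, ATL, SFO, 12), (CDG, 5, ATL, SFO, 36), (DEN, 26, ATL, CDG, 5), (DEN, 26, ATL, DEN, 26), (DEN, 26, ATL, IAD, 18), (DEN, 26, ATL, ORD, 7), (DEN, 26, ATL, SFO, 12), (DEN, 26, ATL, SFO, 36), (IAD, 18, ATL, CDG, 5), (IAD, 18, ATL, DEN, 26), (IAD, 18, ATL, IAD, 18), (IAD, 18, ATL, ORD, 7), (IAD, 18, ATL, SFO, 12), (IAD, 18, ATL, SFO, 36), (ORD, 7, ATL, CDG, 5), (ORD, 7, ATL, DEN, 26), (ORD, 7, ATL, IAD, 18), (ORD, 7, ATL, ORD, 7), (ORD, 7, ATL, SFO, 12), (ORD, 7, ATL, SFO, 36), (SFO, 12, ATL, CDG, 5), (SFO, 12, ATL, DEN, 26), (SFO, 12, ATL, IAD, 18), (SFO, 12, ATL, ORD, 7), (SFO, 12, ATL, SFO, 12), (SFO, 12, ATL, SFO, 36), (SFO, 36, ATL, CDG, 5), (SFO, 36, ATL, DEN, 26), (SFO, 36, ATL, IAD, 18), (SFO, 36, ATL, ORD, 7), (SFO, 36, ATL, SFO, 12), (SFO, 36, ATL, SFO, 36)}
Filtering on dst ≠ dst2 leaves {(CDG, 5, ATL, DEN, 26), (CDG, 5, ATL, IAD, 18), (CDG, 5, ATL, ORD, 7), (CDG, 5, ATL, SFO, 12), (CDG, 5, ATL, SFO, 36), (DEN, 26, ATL, CDG, 5), (DEN, 26, ATL, IAD, 18), (DEN, 26, ATL, ORD, 7), (DEN, 26, ATL, SFO, 12), (DEN, 26, ATL, SFO, 36), (IAD, 18, ATL, CDG, 5), (IAD, 18, ATL, DEN, 26), (IAD, 18, ATL, ORD, 7), (IAD, 18, ATL, SFO, 12), (IAD, 18, ATL, SFO, 36), (ORD, 7, ATL, CDG, 5), (ORD, 7, ATL, DEN, 26), (ORD, 7, ATL, IAD, 18), (ORD, 7, ATL, SFO, 12), (ORD, 7, ATL, SFO, 36), (SFO, 12, ATL, CDG, 5), (SFO, 12, ATL, DEN, 26), (SFO, 12, ATL, IAD, 18), (SFO, 12, ATL, ORD, 7), (SFO, 36, ATL, CDG, 5), (SFO, 36, ATL, DEN, 26), (SFO, 36, ATL, IAD, 18), (SFO, 36, ATL, ORD, 7)}.
π[dst2, city]: project onto (dst2, city) (23 duplicate(s) eliminated) → {(CDG, ATL), (DEN, ATL), (IAD, ATL), (ORD, ATL), (SFO, ATL)}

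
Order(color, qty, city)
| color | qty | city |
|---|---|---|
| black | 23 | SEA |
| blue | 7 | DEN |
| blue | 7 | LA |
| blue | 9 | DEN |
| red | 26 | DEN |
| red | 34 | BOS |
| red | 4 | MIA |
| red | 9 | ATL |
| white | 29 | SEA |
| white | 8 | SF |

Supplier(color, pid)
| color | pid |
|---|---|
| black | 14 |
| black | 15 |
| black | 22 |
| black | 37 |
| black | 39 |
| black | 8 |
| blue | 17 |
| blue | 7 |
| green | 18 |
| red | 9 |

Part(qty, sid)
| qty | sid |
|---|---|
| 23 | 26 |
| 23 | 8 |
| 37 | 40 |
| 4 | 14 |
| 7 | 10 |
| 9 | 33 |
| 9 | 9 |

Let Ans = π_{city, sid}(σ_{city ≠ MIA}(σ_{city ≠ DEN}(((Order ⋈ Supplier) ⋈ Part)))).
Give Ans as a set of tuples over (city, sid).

Joining Order and Supplier on color yields {(black, 23, SEA, 14), (black, 23, SEA, 15), (black, 23, SEA, 22), (black, 23, SEA, 37), (black, 23, SEA, 39), (black, 23, SEA, 8), (blue, 7, DEN, 17), (blue, 7, DEN, 7), (blue, 7, LA, 17), (blue, 7, LA, 7), (blue, 9, DEN, 17), (blue, 9, DEN, 7), (red, 26, DEN, 9), (red, 34, BOS, 9), (red, 4, MIA, 9), (red, 9, ATL, 9)}.
Joining (Order ⋈ Supplier) and Part on qty yields {(black, 23, SEA, 14, 26), (black, 23, SEA, 14, 8), (black, 23, SEA, 15, 26), (black, 23, SEA, 15, 8), (black, 23, SEA, 22, 26), (black, 23, SEA, 22, 8), (black, 23, SEA, 37, 26), (black, 23, SEA, 37, 8), (black, 23, SEA, 39, 26), (black, 23, SEA, 39, 8), (black, 23, SEA, 8, 26), (black, 23, SEA, 8, 8), (blue, 7, DEN, 17, 10), (blue, 7, DEN, 7, 10), (blue, 7, LA, 17, 10), (blue, 7, LA, 7, 10), (blue, 9, DEN, 17, 33), (blue, 9, DEN, 17, 9), (blue, 9, DEN, 7, 33), (blue, 9, DEN, 7, 9), (red, 4, MIA, 9, 14), (red, 9, ATL, 9, 33), (red, 9, ATL, 9, 9)}.
Apply σ_{city ≠ DEN}; surviving tuples: {(black, 23, SEA, 14, 26), (black, 23, SEA, 14, 8), (black, 23, SEA, 15, 26), (black, 23, SEA, 15, 8), (black, 23, SEA, 22, 26), (black, 23, SEA, 22, 8), (black, 23, SEA, 37, 26), (black, 23, SEA, 37, 8), (black, 23, SEA, 39, 26), (black, 23, SEA, 39, 8), (black, 23, SEA, 8, 26), (black, 23, SEA, 8, 8), (blue, 7, LA, 17, 10), (blue, 7, LA, 7, 10), (red, 4, MIA, 9, 14), (red, 9, ATL, 9, 33), (red, 9, ATL, 9, 9)}
Apply σ_{city ≠ MIA}; surviving tuples: {(black, 23, SEA, 14, 26), (black, 23, SEA, 14, 8), (black, 23, SEA, 15, 26), (black, 23, SEA, 15, 8), (black, 23, SEA, 22, 26), (black, 23, SEA, 22, 8), (black, 23, SEA, 37, 26), (black, 23, SEA, 37, 8), (black, 23, SEA, 39, 26), (black, 23, SEA, 39, 8), (black, 23, SEA, 8, 26), (black, 23, SEA, 8, 8), (blue, 7, LA, 17, 10), (blue, 7, LA, 7, 10), (red, 9, ATL, 9, 33), (red, 9, ATL, 9, 9)}
Projecting to city, sid (11 duplicate(s) eliminated): {(ATL, 33), (ATL, 9), (LA, 10), (SEA, 26), (SEA, 8)}

{(ATL, 33), (ATL, 9), (LA, 10), (SEA, 26), (SEA, 8)}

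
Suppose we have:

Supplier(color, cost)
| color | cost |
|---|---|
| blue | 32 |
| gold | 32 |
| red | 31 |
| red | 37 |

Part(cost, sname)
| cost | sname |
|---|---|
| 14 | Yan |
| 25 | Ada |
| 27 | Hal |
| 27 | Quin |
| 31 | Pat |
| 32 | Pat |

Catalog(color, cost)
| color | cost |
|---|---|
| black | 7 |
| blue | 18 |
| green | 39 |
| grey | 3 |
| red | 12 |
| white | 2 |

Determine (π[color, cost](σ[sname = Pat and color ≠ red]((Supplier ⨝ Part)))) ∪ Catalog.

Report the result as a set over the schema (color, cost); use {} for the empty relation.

Joining Supplier and Part on cost yields {(blue, 32, Pat), (gold, 32, Pat), (red, 31, Pat)}.
σ[sname = Pat and color ≠ red]: keep tuples satisfying sname = Pat and color ≠ red → {(blue, 32, Pat), (gold, 32, Pat)}
π[color, cost]: project onto (color, cost) → {(blue, 32), (gold, 32)}
Set union of the two operands is {(black, 7), (blue, 18), (blue, 32), (gold, 32), (green, 39), (grey, 3), (red, 12), (white, 2)}.

{(black, 7), (blue, 18), (blue, 32), (gold, 32), (green, 39), (grey, 3), (red, 12), (white, 2)}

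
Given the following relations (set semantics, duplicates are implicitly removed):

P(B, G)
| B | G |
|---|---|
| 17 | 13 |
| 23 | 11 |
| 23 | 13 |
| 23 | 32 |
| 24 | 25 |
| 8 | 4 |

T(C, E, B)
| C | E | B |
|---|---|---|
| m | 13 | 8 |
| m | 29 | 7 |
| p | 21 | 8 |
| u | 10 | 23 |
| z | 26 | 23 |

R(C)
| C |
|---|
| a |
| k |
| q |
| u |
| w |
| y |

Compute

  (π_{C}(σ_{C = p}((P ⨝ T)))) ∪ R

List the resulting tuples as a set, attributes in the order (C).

{a, k, p, q, u, w, y}

P ⋈ T (natural join on B): {(23, 11, u, 10), (23, 11, z, 26), (23, 13, u, 10), (23, 13, z, 26), (23, 32, u, 10), (23, 32, z, 26), (8, 4, m, 13), (8, 4, p, 21)}
Filtering on C = p leaves {(8, 4, p, 21)}.
π_{C} gives {p}.
Set union of the two operands is {a, k, p, q, u, w, y}.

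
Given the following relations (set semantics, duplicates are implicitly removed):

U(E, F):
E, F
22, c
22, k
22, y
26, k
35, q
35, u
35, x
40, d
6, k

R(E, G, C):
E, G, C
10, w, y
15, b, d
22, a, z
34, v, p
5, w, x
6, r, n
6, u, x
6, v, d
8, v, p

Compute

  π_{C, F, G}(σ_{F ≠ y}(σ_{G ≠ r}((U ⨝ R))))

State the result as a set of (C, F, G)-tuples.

{(d, k, v), (x, k, u), (z, c, a), (z, k, a)}

Natural join on E: {(22, c, a, z), (22, k, a, z), (22, y, a, z), (6, k, r, n), (6, k, u, x), (6, k, v, d)}
Filtering on G ≠ r leaves {(22, c, a, z), (22, k, a, z), (22, y, a, z), (6, k, u, x), (6, k, v, d)}.
Filtering on F ≠ y leaves {(22, c, a, z), (22, k, a, z), (6, k, u, x), (6, k, v, d)}.
Projecting to C, F, G: {(d, k, v), (x, k, u), (z, c, a), (z, k, a)}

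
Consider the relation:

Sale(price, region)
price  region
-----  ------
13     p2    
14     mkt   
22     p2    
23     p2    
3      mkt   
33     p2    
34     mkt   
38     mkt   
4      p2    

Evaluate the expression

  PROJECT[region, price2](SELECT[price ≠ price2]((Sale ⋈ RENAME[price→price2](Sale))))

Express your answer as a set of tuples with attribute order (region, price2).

{(mkt, 14), (mkt, 3), (mkt, 34), (mkt, 38), (p2, 13), (p2, 22), (p2, 23), (p2, 33), (p2, 4)}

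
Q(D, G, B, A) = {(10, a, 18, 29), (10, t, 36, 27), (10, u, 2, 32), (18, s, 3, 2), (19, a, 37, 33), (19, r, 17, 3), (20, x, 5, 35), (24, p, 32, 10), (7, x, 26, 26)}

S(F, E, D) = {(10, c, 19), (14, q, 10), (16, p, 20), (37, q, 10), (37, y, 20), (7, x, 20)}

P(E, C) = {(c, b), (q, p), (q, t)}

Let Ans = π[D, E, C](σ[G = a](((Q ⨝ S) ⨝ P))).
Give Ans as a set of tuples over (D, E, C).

{(10, q, p), (10, q, t), (19, c, b)}

Q ⋈ S (natural join on D): {(10, a, 18, 29, 14, q), (10, a, 18, 29, 37, q), (10, t, 36, 27, 14, q), (10, t, 36, 27, 37, q), (10, u, 2, 32, 14, q), (10, u, 2, 32, 37, q), (19, a, 37, 33, 10, c), (19, r, 17, 3, 10, c), (20, x, 5, 35, 16, p), (20, x, 5, 35, 37, y), (20, x, 5, 35, 7, x)}
(Q ⨝ S) ⋈ P (natural join on E): {(10, a, 18, 29, 14, q, p), (10, a, 18, 29, 14, q, t), (10, a, 18, 29, 37, q, p), (10, a, 18, 29, 37, q, t), (10, t, 36, 27, 14, q, p), (10, t, 36, 27, 14, q, t), (10, t, 36, 27, 37, q, p), (10, t, 36, 27, 37, q, t), (10, u, 2, 32, 14, q, p), (10, u, 2, 32, 14, q, t), (10, u, 2, 32, 37, q, p), (10, u, 2, 32, 37, q, t), (19, a, 37, 33, 10, c, b), (19, r, 17, 3, 10, c, b)}
Selection G = a: {(10, a, 18, 29, 14, q, p), (10, a, 18, 29, 14, q, t), (10, a, 18, 29, 37, q, p), (10, a, 18, 29, 37, q, t), (19, a, 37, 33, 10, c, b)}
π_{D, E, C} gives {(10, q, p), (10, q, t), (19, c, b)} (2 duplicate(s) eliminated).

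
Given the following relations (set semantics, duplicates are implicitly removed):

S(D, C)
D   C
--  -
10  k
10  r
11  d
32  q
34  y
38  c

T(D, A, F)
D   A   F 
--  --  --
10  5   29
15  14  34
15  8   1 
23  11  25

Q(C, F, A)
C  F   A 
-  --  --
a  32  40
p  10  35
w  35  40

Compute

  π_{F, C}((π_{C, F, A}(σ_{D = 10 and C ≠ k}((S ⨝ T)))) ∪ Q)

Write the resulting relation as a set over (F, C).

{(10, p), (29, r), (32, a), (35, w)}

Natural join on D: {(10, k, 5, 29), (10, r, 5, 29)}
Filtering on D = 10 and C ≠ k leaves {(10, r, 5, 29)}.
π[C, F, A]: project onto (C, F, A) → {(r, 29, 5)}
Union: {(r, 29, 5)} with {(a, 32, 40), (p, 10, 35), (w, 35, 40)} → {(a, 32, 40), (p, 10, 35), (r, 29, 5), (w, 35, 40)}
π[F, C]: project onto (F, C) → {(10, p), (29, r), (32, a), (35, w)}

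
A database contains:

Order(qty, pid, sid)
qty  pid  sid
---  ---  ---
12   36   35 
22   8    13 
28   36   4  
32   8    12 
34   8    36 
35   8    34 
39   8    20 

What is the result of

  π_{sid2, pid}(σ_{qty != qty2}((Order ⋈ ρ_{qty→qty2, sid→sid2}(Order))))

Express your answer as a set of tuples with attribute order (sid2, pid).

ρ[qty→qty2, sid→sid2]: schema becomes (qty2, pid, sid2); tuples unchanged.
Natural join on pid: {(12, 36, 35, 12, 35), (12, 36, 35, 28, 4), (22, 8, 13, 22, 13), (22, 8, 13, 32, 12), (22, 8, 13, 34, 36), (22, 8, 13, 35, 34), (22, 8, 13, 39, 20), (28, 36, 4, 12, 35), (28, 36, 4, 28, 4), (32, 8, 12, 22, 13), (32, 8, 12, 32, 12), (32, 8, 12, 34, 36), (32, 8, 12, 35, 34), (32, 8, 12, 39, 20), (34, 8, 36, 22, 13), (34, 8, 36, 32, 12), (34, 8, 36, 34, 36), (34, 8, 36, 35, 34), (34, 8, 36, 39, 20), (35, 8, 34, 22, 13), (35, 8, 34, 32, 12), (35, 8, 34, 34, 36), (35, 8, 34, 35, 34), (35, 8, 34, 39, 20), (39, 8, 20, 22, 13), (39, 8, 20, 32, 12), (39, 8, 20, 34, 36), (39, 8, 20, 35, 34), (39, 8, 20, 39, 20)}
σ[qty != qty2]: keep tuples satisfying qty != qty2 → {(12, 36, 35, 28, 4), (22, 8, 13, 32, 12), (22, 8, 13, 34, 36), (22, 8, 13, 35, 34), (22, 8, 13, 39, 20), (28, 36, 4, 12, 35), (32, 8, 12, 22, 13), (32, 8, 12, 34, 36), (32, 8, 12, 35, 34), (32, 8, 12, 39, 20), (34, 8, 36, 22, 13), (34, 8, 36, 32, 12), (34, 8, 36, 35, 34), (34, 8, 36, 39, 20), (35, 8, 34, 22, 13), (35, 8, 34, 32, 12), (35, 8, 34, 34, 36), (35, 8, 34, 39, 20), (39, 8, 20, 22, 13), (39, 8, 20, 32, 12), (39, 8, 20, 34, 36), (39, 8, 20, 35, 34)}
Keep only column(s) sid2, pid (15 duplicate(s) eliminated): {(12, 8), (13, 8), (20, 8), (34, 8), (35, 36), (36, 8), (4, 36)}

{(12, 8), (13, 8), (20, 8), (34, 8), (35, 36), (36, 8), (4, 36)}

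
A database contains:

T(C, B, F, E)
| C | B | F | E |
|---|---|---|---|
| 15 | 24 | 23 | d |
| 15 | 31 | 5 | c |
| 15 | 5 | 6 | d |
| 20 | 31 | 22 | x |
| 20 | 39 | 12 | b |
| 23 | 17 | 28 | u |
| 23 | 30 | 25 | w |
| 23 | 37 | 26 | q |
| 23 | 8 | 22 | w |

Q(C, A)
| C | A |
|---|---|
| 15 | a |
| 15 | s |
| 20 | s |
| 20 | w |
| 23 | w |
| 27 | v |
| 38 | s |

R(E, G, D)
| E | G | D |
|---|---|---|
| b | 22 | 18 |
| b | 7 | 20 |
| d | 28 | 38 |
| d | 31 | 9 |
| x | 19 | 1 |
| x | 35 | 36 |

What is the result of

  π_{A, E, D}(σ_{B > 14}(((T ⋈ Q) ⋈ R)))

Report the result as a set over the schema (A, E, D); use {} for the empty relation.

{(a, d, 38), (a, d, 9), (s, b, 18), (s, b, 20), (s, d, 38), (s, d, 9), (s, x, 1), (s, x, 36), (w, b, 18), (w, b, 20), (w, x, 1), (w, x, 36)}

T ⋈ Q (natural join on C): {(15, 24, 23, d, a), (15, 24, 23, d, s), (15, 31, 5, c, a), (15, 31, 5, c, s), (15, 5, 6, d, a), (15, 5, 6, d, s), (20, 31, 22, x, s), (20, 31, 22, x, w), (20, 39, 12, b, s), (20, 39, 12, b, w), (23, 17, 28, u, w), (23, 30, 25, w, w), (23, 37, 26, q, w), (23, 8, 22, w, w)}
(T ⋈ Q) ⋈ R (natural join on E): {(15, 24, 23, d, a, 28, 38), (15, 24, 23, d, a, 31, 9), (15, 24, 23, d, s, 28, 38), (15, 24, 23, d, s, 31, 9), (15, 5, 6, d, a, 28, 38), (15, 5, 6, d, a, 31, 9), (15, 5, 6, d, s, 28, 38), (15, 5, 6, d, s, 31, 9), (20, 31, 22, x, s, 19, 1), (20, 31, 22, x, s, 35, 36), (20, 31, 22, x, w, 19, 1), (20, 31, 22, x, w, 35, 36), (20, 39, 12, b, s, 22, 18), (20, 39, 12, b, s, 7, 20), (20, 39, 12, b, w, 22, 18), (20, 39, 12, b, w, 7, 20)}
Selection B > 14: {(15, 24, 23, d, a, 28, 38), (15, 24, 23, d, a, 31, 9), (15, 24, 23, d, s, 28, 38), (15, 24, 23, d, s, 31, 9), (20, 31, 22, x, s, 19, 1), (20, 31, 22, x, s, 35, 36), (20, 31, 22, x, w, 19, 1), (20, 31, 22, x, w, 35, 36), (20, 39, 12, b, s, 22, 18), (20, 39, 12, b, s, 7, 20), (20, 39, 12, b, w, 22, 18), (20, 39, 12, b, w, 7, 20)}
Keep only column(s) A, E, D: {(a, d, 38), (a, d, 9), (s, b, 18), (s, b, 20), (s, d, 38), (s, d, 9), (s, x, 1), (s, x, 36), (w, b, 18), (w, b, 20), (w, x, 1), (w, x, 36)}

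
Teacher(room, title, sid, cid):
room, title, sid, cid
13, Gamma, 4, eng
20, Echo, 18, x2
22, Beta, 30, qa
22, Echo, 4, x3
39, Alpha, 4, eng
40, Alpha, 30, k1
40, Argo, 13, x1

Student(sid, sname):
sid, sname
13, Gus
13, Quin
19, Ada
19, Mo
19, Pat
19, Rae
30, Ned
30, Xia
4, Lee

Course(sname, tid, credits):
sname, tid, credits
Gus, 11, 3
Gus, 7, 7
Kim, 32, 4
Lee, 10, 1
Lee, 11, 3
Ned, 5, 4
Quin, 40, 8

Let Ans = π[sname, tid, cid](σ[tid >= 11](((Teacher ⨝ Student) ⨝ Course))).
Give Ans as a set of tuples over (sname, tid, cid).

Teacher ⋈ Student (natural join on sid): {(13, Gamma, 4, eng, Lee), (22, Beta, 30, qa, Ned), (22, Beta, 30, qa, Xia), (22, Echo, 4, x3, Lee), (39, Alpha, 4, eng, Lee), (40, Alpha, 30, k1, Ned), (40, Alpha, 30, k1, Xia), (40, Argo, 13, x1, Gus), (40, Argo, 13, x1, Quin)}
(Teacher ⨝ Student) ⋈ Course (natural join on sname): {(13, Gamma, 4, eng, Lee, 10, 1), (13, Gamma, 4, eng, Lee, 11, 3), (22, Beta, 30, qa, Ned, 5, 4), (22, Echo, 4, x3, Lee, 10, 1), (22, Echo, 4, x3, Lee, 11, 3), (39, Alpha, 4, eng, Lee, 10, 1), (39, Alpha, 4, eng, Lee, 11, 3), (40, Alpha, 30, k1, Ned, 5, 4), (40, Argo, 13, x1, Gus, 11, 3), (40, Argo, 13, x1, Gus, 7, 7), (40, Argo, 13, x1, Quin, 40, 8)}
Selection tid >= 11: {(13, Gamma, 4, eng, Lee, 11, 3), (22, Echo, 4, x3, Lee, 11, 3), (39, Alpha, 4, eng, Lee, 11, 3), (40, Argo, 13, x1, Gus, 11, 3), (40, Argo, 13, x1, Quin, 40, 8)}
Keep only column(s) sname, tid, cid (1 duplicate(s) eliminated): {(Gus, 11, x1), (Lee, 11, eng), (Lee, 11, x3), (Quin, 40, x1)}

{(Gus, 11, x1), (Lee, 11, eng), (Lee, 11, x3), (Quin, 40, x1)}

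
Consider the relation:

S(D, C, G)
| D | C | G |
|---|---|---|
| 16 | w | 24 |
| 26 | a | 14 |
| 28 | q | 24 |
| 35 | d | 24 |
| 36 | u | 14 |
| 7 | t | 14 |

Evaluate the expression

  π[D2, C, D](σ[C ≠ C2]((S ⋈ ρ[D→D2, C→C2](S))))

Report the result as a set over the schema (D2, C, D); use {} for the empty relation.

{(16, d, 35), (16, q, 28), (26, t, 7), (26, u, 36), (28, d, 35), (28, w, 16), (35, q, 28), (35, w, 16), (36, a, 26), (36, t, 7), (7, a, 26), (7, u, 36)}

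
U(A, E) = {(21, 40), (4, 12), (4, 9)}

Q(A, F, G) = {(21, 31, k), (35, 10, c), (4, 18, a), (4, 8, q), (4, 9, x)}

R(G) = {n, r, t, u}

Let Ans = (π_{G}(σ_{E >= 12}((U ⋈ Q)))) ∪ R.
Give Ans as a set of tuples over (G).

Joining U and Q on A yields {(21, 40, 31, k), (4, 12, 18, a), (4, 12, 8, q), (4, 12, 9, x), (4, 9, 18, a), (4, 9, 8, q), (4, 9, 9, x)}.
Apply σ_{E >= 12}; surviving tuples: {(21, 40, 31, k), (4, 12, 18, a), (4, 12, 8, q), (4, 12, 9, x)}
π_{G} gives {a, k, q, x}.
Set union of the two operands is {a, k, n, q, r, t, u, x}.

{a, k, n, q, r, t, u, x}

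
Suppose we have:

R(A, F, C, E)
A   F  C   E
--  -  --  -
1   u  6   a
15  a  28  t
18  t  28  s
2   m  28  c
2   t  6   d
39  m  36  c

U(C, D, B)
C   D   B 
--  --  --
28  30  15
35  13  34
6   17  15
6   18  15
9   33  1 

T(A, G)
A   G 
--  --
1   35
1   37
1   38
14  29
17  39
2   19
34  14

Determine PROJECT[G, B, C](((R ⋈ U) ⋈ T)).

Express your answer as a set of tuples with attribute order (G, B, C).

Joining R and U on C yields {(1, u, 6, a, 17, 15), (1, u, 6, a, 18, 15), (15, a, 28, t, 30, 15), (18, t, 28, s, 30, 15), (2, m, 28, c, 30, 15), (2, t, 6, d, 17, 15), (2, t, 6, d, 18, 15)}.
Joining (R ⋈ U) and T on A yields {(1, u, 6, a, 17, 15, 35), (1, u, 6, a, 17, 15, 37), (1, u, 6, a, 17, 15, 38), (1, u, 6, a, 18, 15, 35), (1, u, 6, a, 18, 15, 37), (1, u, 6, a, 18, 15, 38), (2, m, 28, c, 30, 15, 19), (2, t, 6, d, 17, 15, 19), (2, t, 6, d, 18, 15, 19)}.
π[G, B, C]: project onto (G, B, C) (4 duplicate(s) eliminated) → {(19, 15, 28), (19, 15, 6), (35, 15, 6), (37, 15, 6), (38, 15, 6)}

{(19, 15, 28), (19, 15, 6), (35, 15, 6), (37, 15, 6), (38, 15, 6)}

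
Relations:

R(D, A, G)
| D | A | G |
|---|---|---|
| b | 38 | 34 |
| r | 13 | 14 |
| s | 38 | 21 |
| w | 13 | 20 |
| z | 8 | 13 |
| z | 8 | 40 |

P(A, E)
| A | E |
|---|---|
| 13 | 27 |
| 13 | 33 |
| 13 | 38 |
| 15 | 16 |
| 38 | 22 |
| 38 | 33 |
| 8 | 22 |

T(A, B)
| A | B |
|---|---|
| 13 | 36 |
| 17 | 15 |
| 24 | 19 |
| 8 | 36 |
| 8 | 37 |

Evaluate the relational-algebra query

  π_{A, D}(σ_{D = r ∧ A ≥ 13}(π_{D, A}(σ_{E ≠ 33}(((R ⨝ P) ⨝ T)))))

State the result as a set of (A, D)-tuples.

{(13, r)}

Natural join on A: {(b, 38, 34, 22), (b, 38, 34, 33), (r, 13, 14, 27), (r, 13, 14, 33), (r, 13, 14, 38), (s, 38, 21, 22), (s, 38, 21, 33), (w, 13, 20, 27), (w, 13, 20, 33), (w, 13, 20, 38), (z, 8, 13, 22), (z, 8, 40, 22)}
Natural join on A: {(r, 13, 14, 27, 36), (r, 13, 14, 33, 36), (r, 13, 14, 38, 36), (w, 13, 20, 27, 36), (w, 13, 20, 33, 36), (w, 13, 20, 38, 36), (z, 8, 13, 22, 36), (z, 8, 13, 22, 37), (z, 8, 40, 22, 36), (z, 8, 40, 22, 37)}
Filtering on E ≠ 33 leaves {(r, 13, 14, 27, 36), (r, 13, 14, 38, 36), (w, 13, 20, 27, 36), (w, 13, 20, 38, 36), (z, 8, 13, 22, 36), (z, 8, 13, 22, 37), (z, 8, 40, 22, 36), (z, 8, 40, 22, 37)}.
π[D, A]: project onto (D, A) (5 duplicate(s) eliminated) → {(r, 13), (w, 13), (z, 8)}
Filtering on D = r ∧ A ≥ 13 leaves {(r, 13)}.
π[A, D]: project onto (A, D) → {(13, r)}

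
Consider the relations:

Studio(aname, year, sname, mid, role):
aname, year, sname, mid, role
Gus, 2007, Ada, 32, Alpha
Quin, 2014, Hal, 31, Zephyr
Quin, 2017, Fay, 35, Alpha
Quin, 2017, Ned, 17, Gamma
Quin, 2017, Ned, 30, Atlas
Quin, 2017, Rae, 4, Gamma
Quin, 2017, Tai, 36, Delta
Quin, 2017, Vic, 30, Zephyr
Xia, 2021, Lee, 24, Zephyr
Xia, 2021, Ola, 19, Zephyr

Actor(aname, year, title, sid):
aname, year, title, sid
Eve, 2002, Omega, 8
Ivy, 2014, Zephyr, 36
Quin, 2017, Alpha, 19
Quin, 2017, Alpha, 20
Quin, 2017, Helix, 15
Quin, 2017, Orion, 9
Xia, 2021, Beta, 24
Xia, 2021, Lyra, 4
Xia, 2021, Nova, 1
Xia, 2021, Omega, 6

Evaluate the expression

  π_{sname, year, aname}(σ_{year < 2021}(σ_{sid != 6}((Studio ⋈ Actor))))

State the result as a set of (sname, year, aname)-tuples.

Joining Studio and Actor on aname, year yields {(Quin, 2017, Fay, 35, Alpha, Alpha, 19), (Quin, 2017, Fay, 35, Alpha, Alpha, 20), (Quin, 2017, Fay, 35, Alpha, Helix, 15), (Quin, 2017, Fay, 35, Alpha, Orion, 9), (Quin, 2017, Ned, 17, Gamma, Alpha, 19), (Quin, 2017, Ned, 17, Gamma, Alpha, 20), (Quin, 2017, Ned, 17, Gamma, Helix, 15), (Quin, 2017, Ned, 17, Gamma, Orion, 9), (Quin, 2017, Ned, 30, Atlas, Alpha, 19), (Quin, 2017, Ned, 30, Atlas, Alpha, 20), (Quin, 2017, Ned, 30, Atlas, Helix, 15), (Quin, 2017, Ned, 30, Atlas, Orion, 9), (Quin, 2017, Rae, 4, Gamma, Alpha, 19), (Quin, 2017, Rae, 4, Gamma, Alpha, 20), (Quin, 2017, Rae, 4, Gamma, Helix, 15), (Quin, 2017, Rae, 4, Gamma, Orion, 9), (Quin, 2017, Tai, 36, Delta, Alpha, 19), (Quin, 2017, Tai, 36, Delta, Alpha, 20), (Quin, 2017, Tai, 36, Delta, Helix, 15), (Quin, 2017, Tai, 36, Delta, Orion, 9), (Quin, 2017, Vic, 30, Zephyr, Alpha, 19), (Quin, 2017, Vic, 30, Zephyr, Alpha, 20), (Quin, 2017, Vic, 30, Zephyr, Helix, 15), (Quin, 2017, Vic, 30, Zephyr, Orion, 9), (Xia, 2021, Lee, 24, Zephyr, Beta, 24), (Xia, 2021, Lee, 24, Zephyr, Lyra, 4), (Xia, 2021, Lee, 24, Zephyr, Nova, 1), (Xia, 2021, Lee, 24, Zephyr, Omega, 6), (Xia, 2021, Ola, 19, Zephyr, Beta, 24), (Xia, 2021, Ola, 19, Zephyr, Lyra, 4), (Xia, 2021, Ola, 19, Zephyr, Nova, 1), (Xia, 2021, Ola, 19, Zephyr, Omega, 6)}.
Apply σ_{sid != 6}; surviving tuples: {(Quin, 2017, Fay, 35, Alpha, Alpha, 19), (Quin, 2017, Fay, 35, Alpha, Alpha, 20), (Quin, 2017, Fay, 35, Alpha, Helix, 15), (Quin, 2017, Fay, 35, Alpha, Orion, 9), (Quin, 2017, Ned, 17, Gamma, Alpha, 19), (Quin, 2017, Ned, 17, Gamma, Alpha, 20), (Quin, 2017, Ned, 17, Gamma, Helix, 15), (Quin, 2017, Ned, 17, Gamma, Orion, 9), (Quin, 2017, Ned, 30, Atlas, Alpha, 19), (Quin, 2017, Ned, 30, Atlas, Alpha, 20), (Quin, 2017, Ned, 30, Atlas, Helix, 15), (Quin, 2017, Ned, 30, Atlas, Orion, 9), (Quin, 2017, Rae, 4, Gamma, Alpha, 19), (Quin, 2017, Rae, 4, Gamma, Alpha, 20), (Quin, 2017, Rae, 4, Gamma, Helix, 15), (Quin, 2017, Rae, 4, Gamma, Orion, 9), (Quin, 2017, Tai, 36, Delta, Alpha, 19), (Quin, 2017, Tai, 36, Delta, Alpha, 20), (Quin, 2017, Tai, 36, Delta, Helix, 15), (Quin, 2017, Tai, 36, Delta, Orion, 9), (Quin, 2017, Vic, 30, Zephyr, Alpha, 19), (Quin, 2017, Vic, 30, Zephyr, Alpha, 20), (Quin, 2017, Vic, 30, Zephyr, Helix, 15), (Quin, 2017, Vic, 30, Zephyr, Orion, 9), (Xia, 2021, Lee, 24, Zephyr, Beta, 24), (Xia, 2021, Lee, 24, Zephyr, Lyra, 4), (Xia, 2021, Lee, 24, Zephyr, Nova, 1), (Xia, 2021, Ola, 19, Zephyr, Beta, 24), (Xia, 2021, Ola, 19, Zephyr, Lyra, 4), (Xia, 2021, Ola, 19, Zephyr, Nova, 1)}
Apply σ_{year < 2021}; surviving tuples: {(Quin, 2017, Fay, 35, Alpha, Alpha, 19), (Quin, 2017, Fay, 35, Alpha, Alpha, 20), (Quin, 2017, Fay, 35, Alpha, Helix, 15), (Quin, 2017, Fay, 35, Alpha, Orion, 9), (Quin, 2017, Ned, 17, Gamma, Alpha, 19), (Quin, 2017, Ned, 17, Gamma, Alpha, 20), (Quin, 2017, Ned, 17, Gamma, Helix, 15), (Quin, 2017, Ned, 17, Gamma, Orion, 9), (Quin, 2017, Ned, 30, Atlas, Alpha, 19), (Quin, 2017, Ned, 30, Atlas, Alpha, 20), (Quin, 2017, Ned, 30, Atlas, Helix, 15), (Quin, 2017, Ned, 30, Atlas, Orion, 9), (Quin, 2017, Rae, 4, Gamma, Alpha, 19), (Quin, 2017, Rae, 4, Gamma, Alpha, 20), (Quin, 2017, Rae, 4, Gamma, Helix, 15), (Quin, 2017, Rae, 4, Gamma, Orion, 9), (Quin, 2017, Tai, 36, Delta, Alpha, 19), (Quin, 2017, Tai, 36, Delta, Alpha, 20), (Quin, 2017, Tai, 36, Delta, Helix, 15), (Quin, 2017, Tai, 36, Delta, Orion, 9), (Quin, 2017, Vic, 30, Zephyr, Alpha, 19), (Quin, 2017, Vic, 30, Zephyr, Alpha, 20), (Quin, 2017, Vic, 30, Zephyr, Helix, 15), (Quin, 2017, Vic, 30, Zephyr, Orion, 9)}
Keep only column(s) sname, year, aname (19 duplicate(s) eliminated): {(Fay, 2017, Quin), (Ned, 2017, Quin), (Rae, 2017, Quin), (Tai, 2017, Quin), (Vic, 2017, Quin)}

{(Fay, 2017, Quin), (Ned, 2017, Quin), (Rae, 2017, Quin), (Tai, 2017, Quin), (Vic, 2017, Quin)}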